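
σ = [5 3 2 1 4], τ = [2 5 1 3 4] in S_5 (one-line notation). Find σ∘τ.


σ∘τ: apply τ first, then σ
1 →τ 2 →σ 3
2 →τ 5 →σ 4
3 →τ 1 →σ 5
4 →τ 3 →σ 2
5 →τ 4 →σ 1

σ∘τ = [3 4 5 2 1]


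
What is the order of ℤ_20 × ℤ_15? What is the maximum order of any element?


|ℤ_20 × ℤ_15| = 20 × 15 = 300
Max element order = lcm(20,15) = 60
Cyclic? No (gcd=5)

|ℤ_20×ℤ_15| = 300, max element order = 60


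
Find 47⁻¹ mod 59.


Use the extended Euclidean algorithm to write 1 = 47·s + 59·t; then s mod 59 is the inverse.
Euclidean algorithm:
  47 = 0·59 + 47
  59 = 1·47 + 12
  47 = 3·12 + 11
  12 = 1·11 + 1
  11 = 11·1 + 0
gcd(47,59) = 1
Back-substitution gives: 47·(-5) + 59·(4) = 1
So 47⁻¹ ≡ -5 ≡ 54 (mod 59)
Check: 47 × 54 = 2538 ≡ 1 (mod 59) ✓

47⁻¹ ≡ 54 (mod 59)


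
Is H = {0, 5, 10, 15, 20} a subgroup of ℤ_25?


Subgroup test for H = {0, 5, 10, 15, 20} in (ℤ_25, +):
(1) 0 ∈ H? Yes
(2) Closure: for all a,b ∈ H, (a+b) mod 25 ∈ H? Yes
(3) Inverses: for all a ∈ H, -a mod 25 ∈ H? Yes

Yes, H is a subgroup of ℤ_25


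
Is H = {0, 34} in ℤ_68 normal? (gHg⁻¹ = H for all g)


H = {0, 34} in ℤ_68
ℤ_68 is abelian; every subgroup of an abelian group is normal

Yes, normal subgroup


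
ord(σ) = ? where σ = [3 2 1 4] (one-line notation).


Cycle decomposition: (1 3)
Cycle lengths: 2
Order = lcm(2) = 2

ord(σ) = 2


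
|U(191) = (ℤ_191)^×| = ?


U(n) is the group of units mod n; |U(n)| = φ(n)
|U(191)| = φ(191) = 190

|U(191) = (ℤ_191)^×| = 190


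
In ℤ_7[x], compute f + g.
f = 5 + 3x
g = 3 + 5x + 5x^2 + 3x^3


Add coefficients mod 7:
x^0: 5 + 3 = 1 (mod 7)
x^1: 3 + 5 = 1 (mod 7)
x^2: 0 + 5 = 5 (mod 7)
x^3: 0 + 3 = 3 (mod 7)
Result: 1 + x + 5x^2 + 3x^3

f + g = 1 + x + 5x^2 + 3x^3


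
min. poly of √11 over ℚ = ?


√11 satisfies x² - 11 = 0, irreducible over ℚ since 11 is squarefree

Minimal polynomial: x² - 11


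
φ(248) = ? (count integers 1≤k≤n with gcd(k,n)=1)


Factor n: 248 = 2^3 × 31
φ(n) = n · ∏(1 - 1/p) over distinct primes p | n
φ(248) = 248 · (1 - 1/2) · (1 - 1/31) = 120

φ(248) = 120


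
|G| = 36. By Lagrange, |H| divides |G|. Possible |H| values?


Lagrange's theorem: |H| divides |G|
|G| = 36
Divisors of 36: 1, 2, 3, 4, 6, 9, 12, 18, 36

Possible subgroup orders: {1, 2, 3, 4, 6, 9, 12, 18, 36}


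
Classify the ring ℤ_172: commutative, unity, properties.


ℤ_172 is a commutative ring with unity 1; 172 = 2×86 is composite, so 2·86 ≡ 0 gives zero divisors (not an integral domain)
Commutative: Yes
Integral domain: No
Has unity: Yes

ℤ_172: Commutative=Yes, Unity=Yes


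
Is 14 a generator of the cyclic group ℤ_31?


g generates ℤ_n iff gcd(g, n) = 1
gcd(14, 31) = 1
Since gcd = 1, 14 is a generator.

Yes, 14 generates ℤ_31


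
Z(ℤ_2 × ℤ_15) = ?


Z(G) = {g ∈ G | gx = xg for all x ∈ G}
Direct product of abelian groups is abelian, so Z(G) = G

Z(ℤ_2 × ℤ_15) = ℤ_2 × ℤ_15


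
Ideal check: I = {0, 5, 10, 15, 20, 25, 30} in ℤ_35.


Check ideal conditions for I = {0, 5, 10, 15, 20, 25, 30} in ℤ_35:
(1) I is an additive subgroup? Yes
(2) For r ∈ ℤ_35 and a ∈ I: r·a ∈ I? Yes

Yes, I is an ideal of ℤ_35


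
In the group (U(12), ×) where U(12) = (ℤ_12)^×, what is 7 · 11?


Operation: multiplication mod 12
7 · 11 = (a × b) mod 12 with a = 7, b = 11

7 · 11 = 5


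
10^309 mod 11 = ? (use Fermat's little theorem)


Fermat's little theorem: if p is prime and gcd(a,p)=1, then a^(p-1) ≡ 1 (mod p)
p = 11 is prime, gcd(10,11) = 1
Reduce exponent: 309 mod 10 = 9
So 10^309 ≡ 10^9 (mod 11)
10^9 mod 11 = 10

10^309 ≡ 10 (mod 11)


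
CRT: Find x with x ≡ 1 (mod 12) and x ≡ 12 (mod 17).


m₁ = 12, m₂ = 17, gcd = 1, so CRT applies. M = m₁·m₂ = 204
Let M₁ = M/m₁ = 17, M₂ = M/m₂ = 12
Find y₁ ≡ M₁⁻¹ (mod m₁): 17⁻¹ ≡ 5 (mod 12)
Find y₂ ≡ M₂⁻¹ (mod m₂): 12⁻¹ ≡ 10 (mod 17)
x = a₁·M₁·y₁ + a₂·M₂·y₂ = 1·17·5 + 12·12·10 = 1525
Reduce mod 204: x ≡ 97
Check: 97 mod 12 = 1 ✓, 97 mod 17 = 12 ✓

x ≡ 97 (mod 204)


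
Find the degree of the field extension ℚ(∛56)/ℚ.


∛56 has minimal polynomial x³ - 56 (irreducible over ℚ since 56 is not a perfect cube)

[ℚ(∛56)/ℚ] = 3


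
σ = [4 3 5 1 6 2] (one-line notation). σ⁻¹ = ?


To find σ⁻¹, swap domain and range:
σ(1) = 4 → σ⁻¹(4) = 1
σ(2) = 3 → σ⁻¹(3) = 2
σ(3) = 5 → σ⁻¹(5) = 3
σ(4) = 1 → σ⁻¹(1) = 4
σ(5) = 6 → σ⁻¹(6) = 5
σ(6) = 2 → σ⁻¹(2) = 6

σ⁻¹ = [4 6 2 1 3 5]


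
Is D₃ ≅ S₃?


Comparing D₃ and S₃:
Both are the unique non-abelian group of order 6

Yes, D₃ ≅ S₃


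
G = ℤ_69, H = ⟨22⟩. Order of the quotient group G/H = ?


|⟨22⟩| = n / gcd(22, 69) = 69 / 1 = 69
H is normal (ℤ_69 is abelian).
|G/H| = |G| / |H| = 69 / 69 = 1

|G/H| = 1


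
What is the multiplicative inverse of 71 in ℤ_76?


Use the extended Euclidean algorithm to write 1 = 71·s + 76·t; then s mod 76 is the inverse.
Euclidean algorithm:
  71 = 0·76 + 71
  76 = 1·71 + 5
  71 = 14·5 + 1
  5 = 5·1 + 0
gcd(71,76) = 1
Back-substitution gives: 71·(15) + 76·(-14) = 1
So 71⁻¹ ≡ 15 ≡ 15 (mod 76)
Check: 71 × 15 = 1065 ≡ 1 (mod 76) ✓

71⁻¹ ≡ 15 (mod 76)


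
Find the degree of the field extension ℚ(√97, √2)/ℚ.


[ℚ(√97,√2):ℚ] = [ℚ(√97,√2):ℚ(√97)]·[ℚ(√97):ℚ] = 2·2 = 4

[ℚ(√97, √2)/ℚ] = 4


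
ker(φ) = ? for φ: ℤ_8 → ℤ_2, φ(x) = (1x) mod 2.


Kernel = preimage of identity
ker(φ) = {x ∈ ℤ_8 : 1x ≡ 0 (mod 2)}. Since 2 | 8, φ is well-defined. The kernel is the cyclic subgroup ⟨2⟩ of ℤ_8 (order 4), i.e. {0, 2, 4, 6}

ker(φ) = {0, 2, 4, 6}


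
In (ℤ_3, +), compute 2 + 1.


Operation: addition mod 3
2 + 1 = (a + b) mod 3 with a = 2, b = 1

2 + 1 = 0


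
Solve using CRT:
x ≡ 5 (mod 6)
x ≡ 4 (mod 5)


m₁ = 6, m₂ = 5, gcd = 1, so CRT applies. M = m₁·m₂ = 30
Let M₁ = M/m₁ = 5, M₂ = M/m₂ = 6
Find y₁ ≡ M₁⁻¹ (mod m₁): 5⁻¹ ≡ 5 (mod 6)
Find y₂ ≡ M₂⁻¹ (mod m₂): 6⁻¹ ≡ 1 (mod 5)
x = a₁·M₁·y₁ + a₂·M₂·y₂ = 5·5·5 + 4·6·1 = 149
Reduce mod 30: x ≡ 29
Check: 29 mod 6 = 5 ✓, 29 mod 5 = 4 ✓

x ≡ 29 (mod 30)


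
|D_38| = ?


|D_n| = 2n (n rotations and n reflections)
|D_38| = 2×38 = 76

|D_38| = 76


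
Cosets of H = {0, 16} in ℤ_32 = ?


H = {0, 16}, |H| = 2
Number of cosets = |G|/|H| = 32/2 = 16
0 + H = {0, 16}
1 + H = {1, 17}
2 + H = {2, 18}
3 + H = {3, 19}
4 + H = {4, 20}
5 + H = {5, 21}
6 + H = {6, 22}
7 + H = {7, 23}
8 + H = {8, 24}
9 + H = {9, 25}
10 + H = {10, 26}
11 + H = {11, 27}
12 + H = {12, 28}
13 + H = {13, 29}
14 + H = {14, 30}
15 + H = {15, 31}

Cosets: 0+H={0,16}; 1+H={1,17}; 2+H={2,18}; 3+H={3,19}; 4+H={4,20}; 5+H={5,21}; 6+H={6,22}; 7+H={7,23}; 8+H={8,24}; 9+H={9,25}; 10+H={10,26}; 11+H={11,27}; 12+H={12,28}; 13+H={13,29}; 14+H={14,30}; 15+H={15,31}


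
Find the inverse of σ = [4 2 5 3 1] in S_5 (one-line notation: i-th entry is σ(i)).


To find σ⁻¹, swap domain and range:
σ(1) = 4 → σ⁻¹(4) = 1
σ(2) = 2 → σ⁻¹(2) = 2
σ(3) = 5 → σ⁻¹(5) = 3
σ(4) = 3 → σ⁻¹(3) = 4
σ(5) = 1 → σ⁻¹(1) = 5

σ⁻¹ = [5 2 4 1 3]


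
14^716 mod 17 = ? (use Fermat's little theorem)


Fermat's little theorem: if p is prime and gcd(a,p)=1, then a^(p-1) ≡ 1 (mod p)
p = 17 is prime, gcd(14,17) = 1
Reduce exponent: 716 mod 16 = 12
So 14^716 ≡ 14^12 (mod 17)
14^12 mod 17 = 4

14^716 ≡ 4 (mod 17)


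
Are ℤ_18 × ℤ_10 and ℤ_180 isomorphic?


Comparing ℤ_18 × ℤ_10 and ℤ_180:
gcd(18,10) = 2 ≠ 1. Max element order in ℤ_18×ℤ_10 is lcm(18,10) = 90 < 180, so it has no element of order 180

No, ℤ_18 × ℤ_10 ≇ ℤ_180


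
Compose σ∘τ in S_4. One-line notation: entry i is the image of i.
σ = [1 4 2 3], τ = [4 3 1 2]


σ∘τ: apply τ first, then σ
1 →τ 4 →σ 3
2 →τ 3 →σ 2
3 →τ 1 →σ 1
4 →τ 2 →σ 4

σ∘τ = [3 2 1 4]


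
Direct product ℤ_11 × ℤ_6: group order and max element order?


|ℤ_11 × ℤ_6| = 11 × 6 = 66
Max element order = lcm(11,6) = 66
Cyclic? Yes (gcd=1)

|ℤ_11×ℤ_6| = 66, max element order = 66


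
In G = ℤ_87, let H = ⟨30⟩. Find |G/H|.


|⟨30⟩| = n / gcd(30, 87) = 87 / 3 = 29
H is normal (ℤ_87 is abelian).
|G/H| = |G| / |H| = 87 / 29 = 3

|G/H| = 3


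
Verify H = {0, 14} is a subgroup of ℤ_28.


Subgroup test for H = {0, 14} in (ℤ_28, +):
(1) 0 ∈ H? Yes
(2) Closure: for all a,b ∈ H, (a+b) mod 28 ∈ H? Yes
(3) Inverses: for all a ∈ H, -a mod 28 ∈ H? Yes

Yes, H is a subgroup of ℤ_28


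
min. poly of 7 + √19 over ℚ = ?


Let α = 7 + √19. Then α - 7 = √19, so (α - 7)² = 19, giving α² - 14α + 30 = 0. Degree 2 and α ∉ ℚ, so this is the minimal polynomial.

Minimal polynomial: x² - 14x + 30


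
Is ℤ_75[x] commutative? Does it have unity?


ℤ_75 has zero divisors (3·25 ≡ 0), and these lift to constant zero divisors in ℤ_75[x]; so not an integral domain
Commutative: Yes
Integral domain: No
Has unity: Yes

ℤ_75[x]: Commutative=Yes, Unity=Yes


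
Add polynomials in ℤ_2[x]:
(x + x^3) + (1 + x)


Add coefficients mod 2:
x^0: 0 + 1 = 1 (mod 2)
x^1: 1 + 1 = 0 (mod 2)
x^2: 0 + 0 = 0 (mod 2)
x^3: 1 + 0 = 1 (mod 2)
Result: 1 + x^3

f + g = 1 + x^3


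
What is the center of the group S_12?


Z(G) = {g ∈ G | gx = xg for all x ∈ G}
S_n is non-abelian for n ≥ 3; Z(S_12) is trivial

Z(S_12) = {e}


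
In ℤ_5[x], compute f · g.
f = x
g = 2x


Expand and collect like terms; reduce coefficients mod 5:
x^0: 0·0 = 0 ≡ 0 (mod 5)
x^1: 0·2 + 1·0 = 0 ≡ 0 (mod 5)
x^2: 1·2 = 2 ≡ 2 (mod 5)
Result: 2x^2

f · g = 2x^2


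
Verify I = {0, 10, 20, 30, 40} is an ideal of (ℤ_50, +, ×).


Check ideal conditions for I = {0, 10, 20, 30, 40} in ℤ_50:
(1) I is an additive subgroup? Yes
(2) For r ∈ ℤ_50 and a ∈ I: r·a ∈ I? Yes

Yes, I is an ideal of ℤ_50


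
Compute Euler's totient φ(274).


Factor n: 274 = 2 × 137
φ(n) = n · ∏(1 - 1/p) over distinct primes p | n
φ(274) = 274 · (1 - 1/2) · (1 - 1/137) = 136

φ(274) = 136


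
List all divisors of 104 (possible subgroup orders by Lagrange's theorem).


Lagrange's theorem: |H| divides |G|
|G| = 104
Divisors of 104: 1, 2, 4, 8, 13, 26, 52, 104

Possible subgroup orders: {1, 2, 4, 8, 13, 26, 52, 104}


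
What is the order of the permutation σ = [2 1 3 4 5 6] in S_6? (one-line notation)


Cycle decomposition: (1 2)
Cycle lengths: 2
Order = lcm(2) = 2

ord(σ) = 2


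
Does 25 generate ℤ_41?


g generates ℤ_n iff gcd(g, n) = 1
gcd(25, 41) = 1
Since gcd = 1, 25 is a generator.

Yes, 25 generates ℤ_41


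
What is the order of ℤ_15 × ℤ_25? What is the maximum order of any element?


|ℤ_15 × ℤ_25| = 15 × 25 = 375
Max element order = lcm(15,25) = 75
Cyclic? No (gcd=5)

|ℤ_15×ℤ_25| = 375, max element order = 75


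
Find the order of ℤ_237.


ℤ_n has n elements.

|ℤ_237| = 237


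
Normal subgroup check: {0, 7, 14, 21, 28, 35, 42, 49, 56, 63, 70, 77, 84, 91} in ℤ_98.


H = {0, 7, 14, 21, 28, 35, 42, 49, 56, 63, 70, 77, 84, 91} in ℤ_98
ℤ_98 is abelian; every subgroup of an abelian group is normal

Yes, normal subgroup


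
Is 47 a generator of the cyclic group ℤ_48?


g generates ℤ_n iff gcd(g, n) = 1
gcd(47, 48) = 1
Since gcd = 1, 47 is a generator.

Yes, 47 generates ℤ_48


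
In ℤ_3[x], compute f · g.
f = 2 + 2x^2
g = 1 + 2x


Expand and collect like terms; reduce coefficients mod 3:
x^0: 2·1 = 2 ≡ 2 (mod 3)
x^1: 2·2 + 0·1 = 4 ≡ 1 (mod 3)
x^2: 0·2 + 2·1 = 2 ≡ 2 (mod 3)
x^3: 2·2 = 4 ≡ 1 (mod 3)
Result: 2 + x + 2x^2 + x^3

f · g = 2 + x + 2x^2 + x^3


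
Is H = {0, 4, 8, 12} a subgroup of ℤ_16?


Subgroup test for H = {0, 4, 8, 12} in (ℤ_16, +):
(1) 0 ∈ H? Yes
(2) Closure: for all a,b ∈ H, (a+b) mod 16 ∈ H? Yes
(3) Inverses: for all a ∈ H, -a mod 16 ∈ H? Yes

Yes, H is a subgroup of ℤ_16


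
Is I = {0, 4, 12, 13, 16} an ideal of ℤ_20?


Check ideal conditions for I = {0, 4, 12, 13, 16} in ℤ_20:
(1) I is an additive subgroup? No
(2) For r ∈ ℤ_20 and a ∈ I: r·a ∈ I? No  [counterexample: r=2, a=4, r·a mod 20 = 8 ∉ I]

No, I is not an ideal of ℤ_20


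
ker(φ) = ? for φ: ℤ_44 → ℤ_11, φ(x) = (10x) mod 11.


Kernel = preimage of identity
ker(φ) = {x ∈ ℤ_44 : 10x ≡ 0 (mod 11)}. Since 11 | 44, φ is well-defined. The kernel is the cyclic subgroup ⟨11⟩ of ℤ_44 (order 4), i.e. {0, 11, 22, 33}

ker(φ) = {0, 11, 22, 33}


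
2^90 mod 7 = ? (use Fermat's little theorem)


Fermat's little theorem: if p is prime and gcd(a,p)=1, then a^(p-1) ≡ 1 (mod p)
p = 7 is prime, gcd(2,7) = 1
Reduce exponent: 90 mod 6 = 0
So 2^90 ≡ 2^0 (mod 7)
2^0 = 1

2^90 ≡ 1 (mod 7)


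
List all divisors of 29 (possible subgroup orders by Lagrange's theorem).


Lagrange's theorem: |H| divides |G|
|G| = 29
Divisors of 29: 1, 29

Possible subgroup orders: {1, 29}


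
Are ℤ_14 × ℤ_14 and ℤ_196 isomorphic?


Comparing ℤ_14 × ℤ_14 and ℤ_196:
gcd(14,14) = 14 ≠ 1. Max element order in ℤ_14×ℤ_14 is lcm(14,14) = 14 < 196, so it has no element of order 196

No, ℤ_14 × ℤ_14 ≇ ℤ_196


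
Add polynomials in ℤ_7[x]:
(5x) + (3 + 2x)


Add coefficients mod 7:
x^0: 0 + 3 = 3 (mod 7)
x^1: 5 + 2 = 0 (mod 7)
Result: 3

f + g = 3


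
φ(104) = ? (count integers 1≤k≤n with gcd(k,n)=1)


Factor n: 104 = 2^3 × 13
φ(n) = n · ∏(1 - 1/p) over distinct primes p | n
φ(104) = 104 · (1 - 1/2) · (1 - 1/13) = 48

φ(104) = 48


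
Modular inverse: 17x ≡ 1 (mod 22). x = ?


Use the extended Euclidean algorithm to write 1 = 17·s + 22·t; then s mod 22 is the inverse.
Euclidean algorithm:
  17 = 0·22 + 17
  22 = 1·17 + 5
  17 = 3·5 + 2
  5 = 2·2 + 1
  2 = 2·1 + 0
gcd(17,22) = 1
Back-substitution gives: 17·(-9) + 22·(7) = 1
So 17⁻¹ ≡ -9 ≡ 13 (mod 22)
Check: 17 × 13 = 221 ≡ 1 (mod 22) ✓

17⁻¹ ≡ 13 (mod 22)


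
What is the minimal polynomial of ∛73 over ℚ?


∛73 satisfies x³ - 73 = 0, irreducible over ℚ (no rational root; 73 is not a perfect cube)

Minimal polynomial: x³ - 73


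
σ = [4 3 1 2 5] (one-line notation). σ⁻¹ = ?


To find σ⁻¹, swap domain and range:
σ(1) = 4 → σ⁻¹(4) = 1
σ(2) = 3 → σ⁻¹(3) = 2
σ(3) = 1 → σ⁻¹(1) = 3
σ(4) = 2 → σ⁻¹(2) = 4
σ(5) = 5 → σ⁻¹(5) = 5

σ⁻¹ = [3 4 2 1 5]


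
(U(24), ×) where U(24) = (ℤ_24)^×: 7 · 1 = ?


Operation: multiplication mod 24
7 · 1 = (a × b) mod 24 with a = 7, b = 1

7 · 1 = 7


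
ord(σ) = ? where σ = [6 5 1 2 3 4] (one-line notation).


Cycle decomposition: (1 6 4 2 5 3)
Cycle lengths: 6
Order = lcm(6) = 6

ord(σ) = 6


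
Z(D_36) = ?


Z(G) = {g ∈ G | gx = xg for all x ∈ G}
For even n, Z(D_n) = {e, r^(n/2)}: the 180° rotation r^18 commutes with every reflection and rotation

Z(D_36) = {e, r^18}


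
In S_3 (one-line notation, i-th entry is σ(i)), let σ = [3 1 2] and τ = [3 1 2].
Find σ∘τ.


σ∘τ: apply τ first, then σ
1 →τ 3 →σ 2
2 →τ 1 →σ 3
3 →τ 2 →σ 1

σ∘τ = [2 3 1]


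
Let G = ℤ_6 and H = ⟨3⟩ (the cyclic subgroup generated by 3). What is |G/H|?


|⟨3⟩| = n / gcd(3, 6) = 6 / 3 = 2
H is normal (ℤ_6 is abelian).
|G/H| = |G| / |H| = 6 / 2 = 3

|G/H| = 3


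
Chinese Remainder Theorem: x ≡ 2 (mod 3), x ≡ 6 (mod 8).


m₁ = 3, m₂ = 8, gcd = 1, so CRT applies. M = m₁·m₂ = 24
Let M₁ = M/m₁ = 8, M₂ = M/m₂ = 3
Find y₁ ≡ M₁⁻¹ (mod m₁): 8⁻¹ ≡ 2 (mod 3)
Find y₂ ≡ M₂⁻¹ (mod m₂): 3⁻¹ ≡ 3 (mod 8)
x = a₁·M₁·y₁ + a₂·M₂·y₂ = 2·8·2 + 6·3·3 = 86
Reduce mod 24: x ≡ 14
Check: 14 mod 3 = 2 ✓, 14 mod 8 = 6 ✓

x ≡ 14 (mod 24)


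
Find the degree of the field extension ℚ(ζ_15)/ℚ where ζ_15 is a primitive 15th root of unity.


[ℚ(ζ_n):ℚ] = deg Φ_n(x) = φ(n). Here φ(15) = 8

[ℚ(ζ_15)/ℚ where ζ_15 is a primitive 15th root of unity] = 8


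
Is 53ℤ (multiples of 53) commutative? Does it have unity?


53ℤ is a commutative ring under +,× but has no multiplicative identity (1 ∉ 53ℤ); it has no zero divisors, but without unity it is not an integral domain
Commutative: Yes
Integral domain: No
Has unity: No

53ℤ (multiples of 53): Commutative=Yes, Unity=No


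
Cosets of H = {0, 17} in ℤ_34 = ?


H = {0, 17}, |H| = 2
Number of cosets = |G|/|H| = 34/2 = 17
0 + H = {0, 17}
1 + H = {1, 18}
2 + H = {2, 19}
3 + H = {3, 20}
4 + H = {4, 21}
5 + H = {5, 22}
6 + H = {6, 23}
7 + H = {7, 24}
8 + H = {8, 25}
9 + H = {9, 26}
10 + H = {10, 27}
11 + H = {11, 28}
12 + H = {12, 29}
13 + H = {13, 30}
14 + H = {14, 31}
15 + H = {15, 32}
16 + H = {16, 33}

Cosets: 0+H={0,17}; 1+H={1,18}; 2+H={2,19}; 3+H={3,20}; 4+H={4,21}; 5+H={5,22}; 6+H={6,23}; 7+H={7,24}; 8+H={8,25}; 9+H={9,26}; 10+H={10,27}; 11+H={11,28}; 12+H={12,29}; 13+H={13,30}; 14+H={14,31}; 15+H={15,32}; 16+H={16,33}


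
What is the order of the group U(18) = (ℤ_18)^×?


U(n) is the group of units mod n; |U(n)| = φ(n)
|U(18)| = φ(18) = 6

|U(18) = (ℤ_18)^×| = 6


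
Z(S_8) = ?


Z(G) = {g ∈ G | gx = xg for all x ∈ G}
S_n is non-abelian for n ≥ 3; Z(S_8) is trivial

Z(S_8) = {e}


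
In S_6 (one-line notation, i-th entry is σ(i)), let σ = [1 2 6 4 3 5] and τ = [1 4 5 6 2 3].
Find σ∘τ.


σ∘τ: apply τ first, then σ
1 →τ 1 →σ 1
2 →τ 4 →σ 4
3 →τ 5 →σ 3
4 →τ 6 →σ 5
5 →τ 2 →σ 2
6 →τ 3 →σ 6

σ∘τ = [1 4 3 5 2 6]


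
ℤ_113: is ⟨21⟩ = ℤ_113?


g generates ℤ_n iff gcd(g, n) = 1
gcd(21, 113) = 1
Since gcd = 1, 21 is a generator.

Yes, 21 generates ℤ_113


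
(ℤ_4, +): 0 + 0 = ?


Operation: addition mod 4
0 + 0 = (a + b) mod 4 with a = 0, b = 0

0 + 0 = 0


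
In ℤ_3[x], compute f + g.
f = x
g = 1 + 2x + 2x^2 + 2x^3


Add coefficients mod 3:
x^0: 0 + 1 = 1 (mod 3)
x^1: 1 + 2 = 0 (mod 3)
x^2: 0 + 2 = 2 (mod 3)
x^3: 0 + 2 = 2 (mod 3)
Result: 1 + 2x^2 + 2x^3

f + g = 1 + 2x^2 + 2x^3


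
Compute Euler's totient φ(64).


Factor n: 64 = 2^6
φ(n) = n · ∏(1 - 1/p) over distinct primes p | n
φ(64) = 64 · (1 - 1/2) = 32

φ(64) = 32


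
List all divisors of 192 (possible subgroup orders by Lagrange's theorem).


Lagrange's theorem: |H| divides |G|
|G| = 192
Divisors of 192: 1, 2, 3, 4, 6, 8, 12, 16, 24, 32, 48, 64, 96, 192

Possible subgroup orders: {1, 2, 3, 4, 6, 8, 12, 16, 24, 32, 48, 64, 96, 192}


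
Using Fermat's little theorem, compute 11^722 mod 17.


Fermat's little theorem: if p is prime and gcd(a,p)=1, then a^(p-1) ≡ 1 (mod p)
p = 17 is prime, gcd(11,17) = 1
Reduce exponent: 722 mod 16 = 2
So 11^722 ≡ 11^2 (mod 17)
11^2 mod 17 = 2

11^722 ≡ 2 (mod 17)


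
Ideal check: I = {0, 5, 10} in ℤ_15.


Check ideal conditions for I = {0, 5, 10} in ℤ_15:
(1) I is an additive subgroup? Yes
(2) For r ∈ ℤ_15 and a ∈ I: r·a ∈ I? Yes

Yes, I is an ideal of ℤ_15


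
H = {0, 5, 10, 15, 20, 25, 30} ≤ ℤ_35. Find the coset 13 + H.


13 + H = {13 + h (mod 35) : h ∈ H}
13+0=13, 13+5=18, 13+10=23, 13+15=28, 13+20=33, 13+25=3, 13+30=8
13 + H = {3, 8, 13, 18, 23, 28, 33} = 3 + H

13 + H = {3, 8, 13, 18, 23, 28, 33}


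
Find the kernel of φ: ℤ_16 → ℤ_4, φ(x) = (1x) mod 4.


Kernel = preimage of identity
ker(φ) = {x ∈ ℤ_16 : 1x ≡ 0 (mod 4)}. Since 4 | 16, φ is well-defined. The kernel is the cyclic subgroup ⟨4⟩ of ℤ_16 (order 4), i.e. {0, 4, 8, 12}

ker(φ) = {0, 4, 8, 12}


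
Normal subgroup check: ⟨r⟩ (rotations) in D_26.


H = ⟨r⟩ (rotations) in D_26
The rotation subgroup ⟨r⟩ has index 2 in D_26, so it is normal

Yes, normal subgroup


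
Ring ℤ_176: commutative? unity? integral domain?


ℤ_176 is a commutative ring with unity 1; 176 = 2×88 is composite, so 2·88 ≡ 0 gives zero divisors (not an integral domain)
Commutative: Yes
Integral domain: No
Has unity: Yes

ℤ_176: Commutative=Yes, Unity=Yes


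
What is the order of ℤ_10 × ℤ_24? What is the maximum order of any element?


|ℤ_10 × ℤ_24| = 10 × 24 = 240
Max element order = lcm(10,24) = 120
Cyclic? No (gcd=2)

|ℤ_10×ℤ_24| = 240, max element order = 120


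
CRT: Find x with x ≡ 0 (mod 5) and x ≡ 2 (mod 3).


m₁ = 5, m₂ = 3, gcd = 1, so CRT applies. M = m₁·m₂ = 15
Let M₁ = M/m₁ = 3, M₂ = M/m₂ = 5
Find y₁ ≡ M₁⁻¹ (mod m₁): 3⁻¹ ≡ 2 (mod 5)
Find y₂ ≡ M₂⁻¹ (mod m₂): 5⁻¹ ≡ 2 (mod 3)
x = a₁·M₁·y₁ + a₂·M₂·y₂ = 0·3·2 + 2·5·2 = 20
Reduce mod 15: x ≡ 5
Check: 5 mod 5 = 0 ✓, 5 mod 3 = 2 ✓

x ≡ 5 (mod 15)


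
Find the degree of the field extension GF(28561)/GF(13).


GF(28561) = GF(13^4), so the extension degree is 4

[GF(28561)/GF(13)] = 4


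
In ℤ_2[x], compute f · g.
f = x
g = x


Expand and collect like terms; reduce coefficients mod 2:
x^0: 0·0 = 0 ≡ 0 (mod 2)
x^1: 0·1 + 1·0 = 0 ≡ 0 (mod 2)
x^2: 1·1 = 1 ≡ 1 (mod 2)
Result: x^2

f · g = x^2


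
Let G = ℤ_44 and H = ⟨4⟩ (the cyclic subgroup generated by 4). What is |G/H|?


|⟨4⟩| = n / gcd(4, 44) = 44 / 4 = 11
H is normal (ℤ_44 is abelian).
|G/H| = |G| / |H| = 44 / 11 = 4

|G/H| = 4


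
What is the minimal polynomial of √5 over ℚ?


√5 satisfies x² - 5 = 0, irreducible over ℚ since 5 is squarefree

Minimal polynomial: x² - 5


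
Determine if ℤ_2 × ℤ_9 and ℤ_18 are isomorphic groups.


Comparing ℤ_2 × ℤ_9 and ℤ_18:
gcd(2,9) = 1, so ℤ_2 × ℤ_9 ≅ ℤ_18 (CRT)

Yes, ℤ_2 × ℤ_9 ≅ ℤ_18


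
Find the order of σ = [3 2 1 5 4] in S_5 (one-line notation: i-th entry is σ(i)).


Cycle decomposition: (1 3) (4 5)
Cycle lengths: 2, 2
Order = lcm(2, 2) = 2

ord(σ) = 2


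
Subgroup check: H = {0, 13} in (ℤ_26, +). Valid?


Subgroup test for H = {0, 13} in (ℤ_26, +):
(1) 0 ∈ H? Yes
(2) Closure: for all a,b ∈ H, (a+b) mod 26 ∈ H? Yes
(3) Inverses: for all a ∈ H, -a mod 26 ∈ H? Yes

Yes, H is a subgroup of ℤ_26


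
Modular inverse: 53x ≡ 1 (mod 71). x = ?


Use the extended Euclidean algorithm to write 1 = 53·s + 71·t; then s mod 71 is the inverse.
Euclidean algorithm:
  53 = 0·71 + 53
  71 = 1·53 + 18
  53 = 2·18 + 17
  18 = 1·17 + 1
  17 = 17·1 + 0
gcd(53,71) = 1
Back-substitution gives: 53·(-4) + 71·(3) = 1
So 53⁻¹ ≡ -4 ≡ 67 (mod 71)
Check: 53 × 67 = 3551 ≡ 1 (mod 71) ✓

53⁻¹ ≡ 67 (mod 71)


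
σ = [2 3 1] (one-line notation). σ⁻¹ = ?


To find σ⁻¹, swap domain and range:
σ(1) = 2 → σ⁻¹(2) = 1
σ(2) = 3 → σ⁻¹(3) = 2
σ(3) = 1 → σ⁻¹(1) = 3

σ⁻¹ = [3 1 2]


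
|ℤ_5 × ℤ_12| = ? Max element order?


|ℤ_5 × ℤ_12| = 5 × 12 = 60
Max element order = lcm(5,12) = 60
Cyclic? Yes (gcd=1)

|ℤ_5×ℤ_12| = 60, max element order = 60


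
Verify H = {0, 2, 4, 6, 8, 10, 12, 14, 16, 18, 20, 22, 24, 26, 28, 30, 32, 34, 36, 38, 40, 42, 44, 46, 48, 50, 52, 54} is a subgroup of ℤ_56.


Subgroup test for H = {0, 2, 4, 6, 8, 10, 12, 14, 16, 18, 20, 22, 24, 26, 28, 30, 32, 34, 36, 38, 40, 42, 44, 46, 48, 50, 52, 54} in (ℤ_56, +):
(1) 0 ∈ H? Yes
(2) Closure: for all a,b ∈ H, (a+b) mod 56 ∈ H? Yes
(3) Inverses: for all a ∈ H, -a mod 56 ∈ H? Yes

Yes, H is a subgroup of ℤ_56


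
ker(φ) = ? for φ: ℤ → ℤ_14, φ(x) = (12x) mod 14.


Kernel = preimage of identity
ker(φ) = {x ∈ ℤ : 12x ≡ 0 (mod 14)}. gcd(12,14) = 2, so 12x ≡ 0 (mod 14) ⟺ x ≡ 0 (mod 14/2 = 7). Hence ker(φ) = 7ℤ

ker(φ) = 7ℤ


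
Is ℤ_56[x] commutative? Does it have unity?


ℤ_56 has zero divisors (2·28 ≡ 0), and these lift to constant zero divisors in ℤ_56[x]; so not an integral domain
Commutative: Yes
Integral domain: No
Has unity: Yes

ℤ_56[x]: Commutative=Yes, Unity=Yes


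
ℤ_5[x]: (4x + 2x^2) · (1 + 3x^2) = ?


Expand and collect like terms; reduce coefficients mod 5:
x^0: 0·1 = 0 ≡ 0 (mod 5)
x^1: 0·0 + 4·1 = 4 ≡ 4 (mod 5)
x^2: 0·3 + 4·0 + 2·1 = 2 ≡ 2 (mod 5)
x^3: 4·3 + 2·0 = 12 ≡ 2 (mod 5)
x^4: 2·3 = 6 ≡ 1 (mod 5)
Result: 4x + 2x^2 + 2x^3 + x^4

f · g = 4x + 2x^2 + 2x^3 + x^4


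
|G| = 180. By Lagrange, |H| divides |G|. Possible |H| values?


Lagrange's theorem: |H| divides |G|
|G| = 180
Divisors of 180: 1, 2, 3, 4, 5, 6, 9, 10, 12, 15, 18, 20, 30, 36, 45, 60, 90, 180

Possible subgroup orders: {1, 2, 3, 4, 5, 6, 9, 10, 12, 15, 18, 20, 30, 36, 45, 60, 90, 180}


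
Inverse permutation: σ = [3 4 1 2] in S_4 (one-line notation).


To find σ⁻¹, swap domain and range:
σ(1) = 3 → σ⁻¹(3) = 1
σ(2) = 4 → σ⁻¹(4) = 2
σ(3) = 1 → σ⁻¹(1) = 3
σ(4) = 2 → σ⁻¹(2) = 4

σ⁻¹ = [3 4 1 2]


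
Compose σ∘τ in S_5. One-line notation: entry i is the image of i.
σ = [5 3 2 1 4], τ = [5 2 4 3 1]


σ∘τ: apply τ first, then σ
1 →τ 5 →σ 4
2 →τ 2 →σ 3
3 →τ 4 →σ 1
4 →τ 3 →σ 2
5 →τ 1 →σ 5

σ∘τ = [4 3 1 2 5]


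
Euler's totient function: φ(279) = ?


Factor n: 279 = 3^2 × 31
φ(n) = n · ∏(1 - 1/p) over distinct primes p | n
φ(279) = 279 · (1 - 1/3) · (1 - 1/31) = 180

φ(279) = 180


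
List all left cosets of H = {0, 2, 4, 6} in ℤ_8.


H = {0, 2, 4, 6}, |H| = 4
Number of cosets = |G|/|H| = 8/4 = 2
0 + H = {0, 2, 4, 6}
1 + H = {1, 3, 5, 7}

Cosets: 0+H={0,2,4,6}; 1+H={1,3,5,7}


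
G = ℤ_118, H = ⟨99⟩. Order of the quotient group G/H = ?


|⟨99⟩| = n / gcd(99, 118) = 118 / 1 = 118
H is normal (ℤ_118 is abelian).
|G/H| = |G| / |H| = 118 / 118 = 1

|G/H| = 1


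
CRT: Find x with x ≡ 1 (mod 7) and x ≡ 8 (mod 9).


m₁ = 7, m₂ = 9, gcd = 1, so CRT applies. M = m₁·m₂ = 63
Let M₁ = M/m₁ = 9, M₂ = M/m₂ = 7
Find y₁ ≡ M₁⁻¹ (mod m₁): 9⁻¹ ≡ 4 (mod 7)
Find y₂ ≡ M₂⁻¹ (mod m₂): 7⁻¹ ≡ 4 (mod 9)
x = a₁·M₁·y₁ + a₂·M₂·y₂ = 1·9·4 + 8·7·4 = 260
Reduce mod 63: x ≡ 8
Check: 8 mod 7 = 1 ✓, 8 mod 9 = 8 ✓

x ≡ 8 (mod 63)


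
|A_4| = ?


|A_n| = n!/2 (even permutations)
|A_4| = 4!/2 = 24/2 = 12

|A_4| = 12


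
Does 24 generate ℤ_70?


g generates ℤ_n iff gcd(g, n) = 1
gcd(24, 70) = 2
Since gcd = 2 ≠ 1, ⟨24⟩ has order 35 < 70, so 24 is not a generator.

No, 24 does not generate ℤ_70


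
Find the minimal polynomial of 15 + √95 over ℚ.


Let α = 15 + √95. Then α - 15 = √95, so (α - 15)² = 95, giving α² - 30α + 130 = 0. Degree 2 and α ∉ ℚ, so this is the minimal polynomial.

Minimal polynomial: x² - 30x + 130


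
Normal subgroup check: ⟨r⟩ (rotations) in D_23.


H = ⟨r⟩ (rotations) in D_23
The rotation subgroup ⟨r⟩ has index 2 in D_23, so it is normal

Yes, normal subgroup


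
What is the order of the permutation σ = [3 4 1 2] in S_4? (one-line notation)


Cycle decomposition: (1 3) (2 4)
Cycle lengths: 2, 2
Order = lcm(2, 2) = 2

ord(σ) = 2


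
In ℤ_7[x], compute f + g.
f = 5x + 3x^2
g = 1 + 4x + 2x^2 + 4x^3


Add coefficients mod 7:
x^0: 0 + 1 = 1 (mod 7)
x^1: 5 + 4 = 2 (mod 7)
x^2: 3 + 2 = 5 (mod 7)
x^3: 0 + 4 = 4 (mod 7)
Result: 1 + 2x + 5x^2 + 4x^3

f + g = 1 + 2x + 5x^2 + 4x^3


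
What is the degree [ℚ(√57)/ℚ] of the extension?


√57 has minimal polynomial x² - 57 (irreducible over ℚ since 57 is squarefree)

[ℚ(√57)/ℚ] = 2


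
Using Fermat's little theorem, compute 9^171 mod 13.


Fermat's little theorem: if p is prime and gcd(a,p)=1, then a^(p-1) ≡ 1 (mod p)
p = 13 is prime, gcd(9,13) = 1
Reduce exponent: 171 mod 12 = 3
So 9^171 ≡ 9^3 (mod 13)
9^3 mod 13 = 1

9^171 ≡ 1 (mod 13)


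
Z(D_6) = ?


Z(G) = {g ∈ G | gx = xg for all x ∈ G}
For even n, Z(D_n) = {e, r^(n/2)}: the 180° rotation r^3 commutes with every reflection and rotation

Z(D_6) = {e, r^3}


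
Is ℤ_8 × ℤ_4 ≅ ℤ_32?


Comparing ℤ_8 × ℤ_4 and ℤ_32:
gcd(8,4) = 4 ≠ 1. Max element order in ℤ_8×ℤ_4 is lcm(8,4) = 8 < 32, so it has no element of order 32

No, ℤ_8 × ℤ_4 ≇ ℤ_32


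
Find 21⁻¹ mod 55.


Use the extended Euclidean algorithm to write 1 = 21·s + 55·t; then s mod 55 is the inverse.
Euclidean algorithm:
  21 = 0·55 + 21
  55 = 2·21 + 13
  21 = 1·13 + 8
  13 = 1·8 + 5
  8 = 1·5 + 3
  5 = 1·3 + 2
  3 = 1·2 + 1
  2 = 2·1 + 0
gcd(21,55) = 1
Back-substitution gives: 21·(21) + 55·(-8) = 1
So 21⁻¹ ≡ 21 ≡ 21 (mod 55)
Check: 21 × 21 = 441 ≡ 1 (mod 55) ✓

21⁻¹ ≡ 21 (mod 55)


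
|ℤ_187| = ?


ℤ_n has n elements.

|ℤ_187| = 187


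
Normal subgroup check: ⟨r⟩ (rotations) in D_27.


H = ⟨r⟩ (rotations) in D_27
The rotation subgroup ⟨r⟩ has index 2 in D_27, so it is normal

Yes, normal subgroup


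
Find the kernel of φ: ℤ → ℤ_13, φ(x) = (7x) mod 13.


Kernel = preimage of identity
ker(φ) = {x ∈ ℤ : 7x ≡ 0 (mod 13)}. gcd(7,13) = 1, so 7x ≡ 0 (mod 13) ⟺ x ≡ 0 (mod 13/1 = 13). Hence ker(φ) = 13ℤ

ker(φ) = 13ℤ


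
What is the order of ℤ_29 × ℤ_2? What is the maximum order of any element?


|ℤ_29 × ℤ_2| = 29 × 2 = 58
Max element order = lcm(29,2) = 58
Cyclic? Yes (gcd=1)

|ℤ_29×ℤ_2| = 58, max element order = 58


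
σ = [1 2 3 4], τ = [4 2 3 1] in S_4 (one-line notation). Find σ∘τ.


σ∘τ: apply τ first, then σ
1 →τ 4 →σ 4
2 →τ 2 →σ 2
3 →τ 3 →σ 3
4 →τ 1 →σ 1

σ∘τ = [4 2 3 1]


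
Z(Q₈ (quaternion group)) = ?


Z(G) = {g ∈ G | gx = xg for all x ∈ G}
In Q₈ = {±1, ±i, ±j, ±k}, only ±1 commute with every element

Z(Q₈ (quaternion group)) = {1, -1}


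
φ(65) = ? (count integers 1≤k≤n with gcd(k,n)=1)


Factor n: 65 = 5 × 13
φ(n) = n · ∏(1 - 1/p) over distinct primes p | n
φ(65) = 65 · (1 - 1/5) · (1 - 1/13) = 48

φ(65) = 48


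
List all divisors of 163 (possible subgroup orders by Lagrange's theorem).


Lagrange's theorem: |H| divides |G|
|G| = 163
Divisors of 163: 1, 163

Possible subgroup orders: {1, 163}


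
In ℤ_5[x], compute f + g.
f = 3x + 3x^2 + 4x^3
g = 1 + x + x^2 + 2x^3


Add coefficients mod 5:
x^0: 0 + 1 = 1 (mod 5)
x^1: 3 + 1 = 4 (mod 5)
x^2: 3 + 1 = 4 (mod 5)
x^3: 4 + 2 = 1 (mod 5)
Result: 1 + 4x + 4x^2 + x^3

f + g = 1 + 4x + 4x^2 + x^3


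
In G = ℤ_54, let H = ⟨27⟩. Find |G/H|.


|⟨27⟩| = n / gcd(27, 54) = 54 / 27 = 2
H is normal (ℤ_54 is abelian).
|G/H| = |G| / |H| = 54 / 2 = 27

|G/H| = 27


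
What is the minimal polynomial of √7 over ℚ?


√7 satisfies x² - 7 = 0, irreducible over ℚ since 7 is squarefree

Minimal polynomial: x² - 7


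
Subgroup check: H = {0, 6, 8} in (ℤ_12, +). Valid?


Subgroup test for H = {0, 6, 8} in (ℤ_12, +):
(1) 0 ∈ H? Yes
(2) Closure: for all a,b ∈ H, (a+b) mod 12 ∈ H? No  [counterexample: 6 + 8 = 2 ∉ H]
(3) Inverses: for all a ∈ H, -a mod 12 ∈ H? No

No, H is not a subgroup of ℤ_12


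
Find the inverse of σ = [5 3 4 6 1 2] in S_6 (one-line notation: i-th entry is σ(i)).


To find σ⁻¹, swap domain and range:
σ(1) = 5 → σ⁻¹(5) = 1
σ(2) = 3 → σ⁻¹(3) = 2
σ(3) = 4 → σ⁻¹(4) = 3
σ(4) = 6 → σ⁻¹(6) = 4
σ(5) = 1 → σ⁻¹(1) = 5
σ(6) = 2 → σ⁻¹(2) = 6

σ⁻¹ = [5 6 2 3 1 4]


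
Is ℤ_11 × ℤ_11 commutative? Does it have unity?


Direct product ring; commutative with unity (1,1); but (1,0)·(0,1) = (0,0) gives zero divisors, so not an integral domain
Commutative: Yes
Integral domain: No
Has unity: Yes

ℤ_11 × ℤ_11: Commutative=Yes, Unity=Yes


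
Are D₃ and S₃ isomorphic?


Comparing D₃ and S₃:
Both are the unique non-abelian group of order 6

Yes, D₃ ≅ S₃


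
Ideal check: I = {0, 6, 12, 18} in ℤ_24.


Check ideal conditions for I = {0, 6, 12, 18} in ℤ_24:
(1) I is an additive subgroup? Yes
(2) For r ∈ ℤ_24 and a ∈ I: r·a ∈ I? Yes

Yes, I is an ideal of ℤ_24


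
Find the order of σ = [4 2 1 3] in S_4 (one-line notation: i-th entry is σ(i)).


Cycle decomposition: (1 4 3)
Cycle lengths: 3
Order = lcm(3) = 3

ord(σ) = 3


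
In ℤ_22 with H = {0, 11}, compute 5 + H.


5 + H = {5 + h (mod 22) : h ∈ H}
5+0=5, 5+11=16

5 + H = {5, 16}


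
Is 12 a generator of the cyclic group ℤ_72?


g generates ℤ_n iff gcd(g, n) = 1
gcd(12, 72) = 12
Since gcd = 12 ≠ 1, ⟨12⟩ has order 6 < 72, so 12 is not a generator.

No, 12 does not generate ℤ_72


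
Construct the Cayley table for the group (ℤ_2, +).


Elements: {0, 1}
Operation: addition mod 2
Entry (a, b) = (a + b) mod 2

Cayley table:
  | 0 | 1
0 | 0 | 1
1 | 1 | 0


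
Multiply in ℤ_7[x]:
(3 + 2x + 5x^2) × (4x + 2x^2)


Expand and collect like terms; reduce coefficients mod 7:
x^0: 3·0 = 0 ≡ 0 (mod 7)
x^1: 3·4 + 2·0 = 12 ≡ 5 (mod 7)
x^2: 3·2 + 2·4 + 5·0 = 14 ≡ 0 (mod 7)
x^3: 2·2 + 5·4 = 24 ≡ 3 (mod 7)
x^4: 5·2 = 10 ≡ 3 (mod 7)
Result: 5x + 3x^3 + 3x^4

f · g = 5x + 3x^3 + 3x^4


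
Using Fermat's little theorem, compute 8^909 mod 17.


Fermat's little theorem: if p is prime and gcd(a,p)=1, then a^(p-1) ≡ 1 (mod p)
p = 17 is prime, gcd(8,17) = 1
Reduce exponent: 909 mod 16 = 13
So 8^909 ≡ 8^13 (mod 17)
8^13 mod 17 = 9

8^909 ≡ 9 (mod 17)


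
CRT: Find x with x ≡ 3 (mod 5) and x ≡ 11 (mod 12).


m₁ = 5, m₂ = 12, gcd = 1, so CRT applies. M = m₁·m₂ = 60
Let M₁ = M/m₁ = 12, M₂ = M/m₂ = 5
Find y₁ ≡ M₁⁻¹ (mod m₁): 12⁻¹ ≡ 3 (mod 5)
Find y₂ ≡ M₂⁻¹ (mod m₂): 5⁻¹ ≡ 5 (mod 12)
x = a₁·M₁·y₁ + a₂·M₂·y₂ = 3·12·3 + 11·5·5 = 383
Reduce mod 60: x ≡ 23
Check: 23 mod 5 = 3 ✓, 23 mod 12 = 11 ✓

x ≡ 23 (mod 60)


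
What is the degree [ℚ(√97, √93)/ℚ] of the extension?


[ℚ(√97,√93):ℚ] = [ℚ(√97,√93):ℚ(√97)]·[ℚ(√97):ℚ] = 2·2 = 4

[ℚ(√97, √93)/ℚ] = 4


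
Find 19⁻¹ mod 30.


Use the extended Euclidean algorithm to write 1 = 19·s + 30·t; then s mod 30 is the inverse.
Euclidean algorithm:
  19 = 0·30 + 19
  30 = 1·19 + 11
  19 = 1·11 + 8
  11 = 1·8 + 3
  8 = 2·3 + 2
  3 = 1·2 + 1
  2 = 2·1 + 0
gcd(19,30) = 1
Back-substitution gives: 19·(-11) + 30·(7) = 1
So 19⁻¹ ≡ -11 ≡ 19 (mod 30)
Check: 19 × 19 = 361 ≡ 1 (mod 30) ✓

19⁻¹ ≡ 19 (mod 30)


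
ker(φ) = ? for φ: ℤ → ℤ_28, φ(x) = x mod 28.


Kernel = preimage of identity
ker(φ) = {x ∈ ℤ : x ≡ 0 (mod 28)} = 28ℤ = {0, ±28, ±56, ...}

ker(φ) = 28ℤ


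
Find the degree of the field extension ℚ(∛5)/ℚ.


∛5 has minimal polynomial x³ - 5 (irreducible over ℚ since 5 is not a perfect cube)

[ℚ(∛5)/ℚ] = 3


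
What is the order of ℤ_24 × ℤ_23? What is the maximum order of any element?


|ℤ_24 × ℤ_23| = 24 × 23 = 552
Max element order = lcm(24,23) = 552
Cyclic? Yes (gcd=1)

|ℤ_24×ℤ_23| = 552, max element order = 552


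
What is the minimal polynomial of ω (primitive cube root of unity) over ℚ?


ω satisfies x² + x + 1 = 0 (the cyclotomic polynomial Φ₃)

Minimal polynomial: x² + x + 1


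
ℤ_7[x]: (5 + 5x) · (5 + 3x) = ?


Expand and collect like terms; reduce coefficients mod 7:
x^0: 5·5 = 25 ≡ 4 (mod 7)
x^1: 5·3 + 5·5 = 40 ≡ 5 (mod 7)
x^2: 5·3 = 15 ≡ 1 (mod 7)
Result: 4 + 5x + x^2

f · g = 4 + 5x + x^2


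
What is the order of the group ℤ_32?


ℤ_n has n elements.

|ℤ_32| = 32


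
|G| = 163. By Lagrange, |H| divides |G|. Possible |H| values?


Lagrange's theorem: |H| divides |G|
|G| = 163
Divisors of 163: 1, 163

Possible subgroup orders: {1, 163}


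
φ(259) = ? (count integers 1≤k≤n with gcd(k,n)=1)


Factor n: 259 = 7 × 37
φ(n) = n · ∏(1 - 1/p) over distinct primes p | n
φ(259) = 259 · (1 - 1/7) · (1 - 1/37) = 216

φ(259) = 216


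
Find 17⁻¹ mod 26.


Use the extended Euclidean algorithm to write 1 = 17·s + 26·t; then s mod 26 is the inverse.
Euclidean algorithm:
  17 = 0·26 + 17
  26 = 1·17 + 9
  17 = 1·9 + 8
  9 = 1·8 + 1
  8 = 8·1 + 0
gcd(17,26) = 1
Back-substitution gives: 17·(-3) + 26·(2) = 1
So 17⁻¹ ≡ -3 ≡ 23 (mod 26)
Check: 17 × 23 = 391 ≡ 1 (mod 26) ✓

17⁻¹ ≡ 23 (mod 26)


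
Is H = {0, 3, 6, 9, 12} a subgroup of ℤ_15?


Subgroup test for H = {0, 3, 6, 9, 12} in (ℤ_15, +):
(1) 0 ∈ H? Yes
(2) Closure: for all a,b ∈ H, (a+b) mod 15 ∈ H? Yes
(3) Inverses: for all a ∈ H, -a mod 15 ∈ H? Yes

Yes, H is a subgroup of ℤ_15


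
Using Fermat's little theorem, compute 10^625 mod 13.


Fermat's little theorem: if p is prime and gcd(a,p)=1, then a^(p-1) ≡ 1 (mod p)
p = 13 is prime, gcd(10,13) = 1
Reduce exponent: 625 mod 12 = 1
So 10^625 ≡ 10^1 (mod 13)
10^1 mod 13 = 10

10^625 ≡ 10 (mod 13)


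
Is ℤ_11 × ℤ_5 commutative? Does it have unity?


Direct product ring; commutative with unity (1,1); but (1,0)·(0,1) = (0,0) gives zero divisors, so not an integral domain
Commutative: Yes
Integral domain: No
Has unity: Yes

ℤ_11 × ℤ_5: Commutative=Yes, Unity=Yes


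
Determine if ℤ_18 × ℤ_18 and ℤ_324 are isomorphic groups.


Comparing ℤ_18 × ℤ_18 and ℤ_324:
gcd(18,18) = 18 ≠ 1. Max element order in ℤ_18×ℤ_18 is lcm(18,18) = 18 < 324, so it has no element of order 324

No, ℤ_18 × ℤ_18 ≇ ℤ_324


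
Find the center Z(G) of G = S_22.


Z(G) = {g ∈ G | gx = xg for all x ∈ G}
S_n is non-abelian for n ≥ 3; Z(S_22) is trivial

Z(S_22) = {e}


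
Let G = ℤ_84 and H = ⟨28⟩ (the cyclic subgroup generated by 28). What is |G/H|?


|⟨28⟩| = n / gcd(28, 84) = 84 / 28 = 3
H is normal (ℤ_84 is abelian).
|G/H| = |G| / |H| = 84 / 3 = 28

|G/H| = 28


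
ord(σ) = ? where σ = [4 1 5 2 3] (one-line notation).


Cycle decomposition: (1 4 2) (3 5)
Cycle lengths: 3, 2
Order = lcm(3, 2) = 6

ord(σ) = 6


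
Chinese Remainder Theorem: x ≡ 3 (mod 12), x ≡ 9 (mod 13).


m₁ = 12, m₂ = 13, gcd = 1, so CRT applies. M = m₁·m₂ = 156
Let M₁ = M/m₁ = 13, M₂ = M/m₂ = 12
Find y₁ ≡ M₁⁻¹ (mod m₁): 13⁻¹ ≡ 1 (mod 12)
Find y₂ ≡ M₂⁻¹ (mod m₂): 12⁻¹ ≡ 12 (mod 13)
x = a₁·M₁·y₁ + a₂·M₂·y₂ = 3·13·1 + 9·12·12 = 1335
Reduce mod 156: x ≡ 87
Check: 87 mod 12 = 3 ✓, 87 mod 13 = 9 ✓

x ≡ 87 (mod 156)


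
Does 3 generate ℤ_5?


g generates ℤ_n iff gcd(g, n) = 1
gcd(3, 5) = 1
Since gcd = 1, 3 is a generator.

Yes, 3 generates ℤ_5


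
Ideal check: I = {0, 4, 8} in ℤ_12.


Check ideal conditions for I = {0, 4, 8} in ℤ_12:
(1) I is an additive subgroup? Yes
(2) For r ∈ ℤ_12 and a ∈ I: r·a ∈ I? Yes

Yes, I is an ideal of ℤ_12


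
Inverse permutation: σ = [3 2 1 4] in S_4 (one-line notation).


To find σ⁻¹, swap domain and range:
σ(1) = 3 → σ⁻¹(3) = 1
σ(2) = 2 → σ⁻¹(2) = 2
σ(3) = 1 → σ⁻¹(1) = 3
σ(4) = 4 → σ⁻¹(4) = 4

σ⁻¹ = [3 2 1 4]


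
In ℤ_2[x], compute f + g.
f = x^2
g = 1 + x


Add coefficients mod 2:
x^0: 0 + 1 = 1 (mod 2)
x^1: 0 + 1 = 1 (mod 2)
x^2: 1 + 0 = 1 (mod 2)
Result: 1 + x + x^2

f + g = 1 + x + x^2


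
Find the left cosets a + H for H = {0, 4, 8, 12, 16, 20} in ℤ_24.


H = {0, 4, 8, 12, 16, 20}, |H| = 6
Number of cosets = |G|/|H| = 24/6 = 4
0 + H = {0, 4, 8, 12, 16, 20}
1 + H = {1, 5, 9, 13, 17, 21}
2 + H = {2, 6, 10, 14, 18, 22}
3 + H = {3, 7, 11, 15, 19, 23}

Cosets: 0+H={0,4,8,12,16,20}; 1+H={1,5,9,13,17,21}; 2+H={2,6,10,14,18,22}; 3+H={3,7,11,15,19,23}
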